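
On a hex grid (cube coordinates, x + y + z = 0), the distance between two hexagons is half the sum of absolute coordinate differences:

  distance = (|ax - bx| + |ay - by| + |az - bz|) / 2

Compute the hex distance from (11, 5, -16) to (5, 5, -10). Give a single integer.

Answer: 6

Derivation:
|ax - bx| = |11 - 5| = 6
|ay - by| = |5 - 5| = 0
|az - bz| = |-16 - (-10)| = 6
distance = (6 + 0 + 6) / 2 = 12 / 2 = 6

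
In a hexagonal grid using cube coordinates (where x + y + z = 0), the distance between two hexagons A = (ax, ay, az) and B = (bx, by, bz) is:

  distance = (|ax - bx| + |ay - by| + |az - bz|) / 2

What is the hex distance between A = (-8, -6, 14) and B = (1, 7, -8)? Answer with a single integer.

Answer: 22

Derivation:
|ax - bx| = |-8 - 1| = 9
|ay - by| = |-6 - 7| = 13
|az - bz| = |14 - (-8)| = 22
distance = (9 + 13 + 22) / 2 = 44 / 2 = 22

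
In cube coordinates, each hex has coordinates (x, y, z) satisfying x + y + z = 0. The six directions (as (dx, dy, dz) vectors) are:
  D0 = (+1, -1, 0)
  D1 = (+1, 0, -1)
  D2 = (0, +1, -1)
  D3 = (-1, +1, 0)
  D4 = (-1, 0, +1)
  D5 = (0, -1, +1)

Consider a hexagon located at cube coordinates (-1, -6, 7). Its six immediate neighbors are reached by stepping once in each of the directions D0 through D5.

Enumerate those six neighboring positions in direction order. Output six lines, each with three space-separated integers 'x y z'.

Center: (-1, -6, 7). Add each direction:
  D0: (-1, -6, 7) + (1, -1, 0) = (0, -7, 7)
  D1: (-1, -6, 7) + (1, 0, -1) = (0, -6, 6)
  D2: (-1, -6, 7) + (0, 1, -1) = (-1, -5, 6)
  D3: (-1, -6, 7) + (-1, 1, 0) = (-2, -5, 7)
  D4: (-1, -6, 7) + (-1, 0, 1) = (-2, -6, 8)
  D5: (-1, -6, 7) + (0, -1, 1) = (-1, -7, 8)

Answer: 0 -7 7
0 -6 6
-1 -5 6
-2 -5 7
-2 -6 8
-1 -7 8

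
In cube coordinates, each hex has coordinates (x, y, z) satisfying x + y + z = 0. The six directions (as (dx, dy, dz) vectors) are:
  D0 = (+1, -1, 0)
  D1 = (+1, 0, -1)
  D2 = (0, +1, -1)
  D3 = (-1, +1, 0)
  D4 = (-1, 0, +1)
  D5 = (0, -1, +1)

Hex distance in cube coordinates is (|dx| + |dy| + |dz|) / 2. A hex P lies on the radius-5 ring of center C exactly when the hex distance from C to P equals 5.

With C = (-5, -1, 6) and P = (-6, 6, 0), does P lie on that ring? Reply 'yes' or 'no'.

Answer: no

Derivation:
|px - cx| = |-6 - (-5)| = 1
|py - cy| = |6 - (-1)| = 7
|pz - cz| = |0 - 6| = 6
distance = (1+7+6)/2 = 14/2 = 7
radius = 5; distance != radius -> no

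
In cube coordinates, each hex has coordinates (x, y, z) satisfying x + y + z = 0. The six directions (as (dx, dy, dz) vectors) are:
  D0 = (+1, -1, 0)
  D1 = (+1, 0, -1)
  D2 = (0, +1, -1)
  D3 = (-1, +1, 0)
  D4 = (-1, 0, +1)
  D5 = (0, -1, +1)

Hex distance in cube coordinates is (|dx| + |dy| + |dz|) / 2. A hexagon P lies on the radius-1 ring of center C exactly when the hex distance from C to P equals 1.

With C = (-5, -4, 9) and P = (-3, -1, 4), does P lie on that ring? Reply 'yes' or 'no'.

|px - cx| = |-3 - (-5)| = 2
|py - cy| = |-1 - (-4)| = 3
|pz - cz| = |4 - 9| = 5
distance = (2+3+5)/2 = 10/2 = 5
radius = 1; distance != radius -> no

Answer: no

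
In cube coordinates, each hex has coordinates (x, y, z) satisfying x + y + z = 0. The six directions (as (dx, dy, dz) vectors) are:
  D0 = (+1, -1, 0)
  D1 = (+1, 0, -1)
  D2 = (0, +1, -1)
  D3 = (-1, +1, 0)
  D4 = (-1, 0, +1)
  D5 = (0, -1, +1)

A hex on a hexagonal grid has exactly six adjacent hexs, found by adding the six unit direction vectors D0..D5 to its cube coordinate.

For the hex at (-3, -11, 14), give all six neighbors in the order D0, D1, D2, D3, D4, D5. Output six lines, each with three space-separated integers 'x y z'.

Center: (-3, -11, 14). Add each direction:
  D0: (-3, -11, 14) + (1, -1, 0) = (-2, -12, 14)
  D1: (-3, -11, 14) + (1, 0, -1) = (-2, -11, 13)
  D2: (-3, -11, 14) + (0, 1, -1) = (-3, -10, 13)
  D3: (-3, -11, 14) + (-1, 1, 0) = (-4, -10, 14)
  D4: (-3, -11, 14) + (-1, 0, 1) = (-4, -11, 15)
  D5: (-3, -11, 14) + (0, -1, 1) = (-3, -12, 15)

Answer: -2 -12 14
-2 -11 13
-3 -10 13
-4 -10 14
-4 -11 15
-3 -12 15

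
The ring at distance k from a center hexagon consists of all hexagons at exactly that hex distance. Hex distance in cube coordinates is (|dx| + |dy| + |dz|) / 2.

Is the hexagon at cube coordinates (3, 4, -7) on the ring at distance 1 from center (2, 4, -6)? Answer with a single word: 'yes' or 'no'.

|px - cx| = |3 - 2| = 1
|py - cy| = |4 - 4| = 0
|pz - cz| = |-7 - (-6)| = 1
distance = (1+0+1)/2 = 2/2 = 1
radius = 1; distance == radius -> yes

Answer: yes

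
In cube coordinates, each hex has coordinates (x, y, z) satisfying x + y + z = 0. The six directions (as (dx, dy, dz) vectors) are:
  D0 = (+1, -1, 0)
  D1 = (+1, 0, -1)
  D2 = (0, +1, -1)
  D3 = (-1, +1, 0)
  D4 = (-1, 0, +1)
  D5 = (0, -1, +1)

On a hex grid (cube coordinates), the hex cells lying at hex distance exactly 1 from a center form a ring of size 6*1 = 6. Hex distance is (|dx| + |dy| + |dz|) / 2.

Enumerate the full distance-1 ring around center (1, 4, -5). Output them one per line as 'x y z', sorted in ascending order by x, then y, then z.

Answer: 0 4 -4
0 5 -5
1 3 -4
1 5 -6
2 3 -5
2 4 -6

Derivation:
Walk ring at distance 1 from (1, 4, -5):
Start at center + D4*1 = (0, 4, -4)
  hex 0: (0, 4, -4)
  hex 1: (1, 3, -4)
  hex 2: (2, 3, -5)
  hex 3: (2, 4, -6)
  hex 4: (1, 5, -6)
  hex 5: (0, 5, -5)
Sorted: 6 hexes.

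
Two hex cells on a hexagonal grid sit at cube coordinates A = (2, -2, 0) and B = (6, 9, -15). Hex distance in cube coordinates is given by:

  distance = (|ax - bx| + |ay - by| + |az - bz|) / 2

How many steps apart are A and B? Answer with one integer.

Answer: 15

Derivation:
|ax - bx| = |2 - 6| = 4
|ay - by| = |-2 - 9| = 11
|az - bz| = |0 - (-15)| = 15
distance = (4 + 11 + 15) / 2 = 30 / 2 = 15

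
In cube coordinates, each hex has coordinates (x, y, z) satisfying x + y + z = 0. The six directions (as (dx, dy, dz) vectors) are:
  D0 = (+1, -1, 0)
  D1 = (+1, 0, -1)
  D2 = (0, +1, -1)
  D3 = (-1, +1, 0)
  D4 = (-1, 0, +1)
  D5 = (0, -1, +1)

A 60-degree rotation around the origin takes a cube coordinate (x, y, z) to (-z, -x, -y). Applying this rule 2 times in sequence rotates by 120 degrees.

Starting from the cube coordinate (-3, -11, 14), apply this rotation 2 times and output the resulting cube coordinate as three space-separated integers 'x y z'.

Start: (-3, -11, 14)
Step 1: (-3, -11, 14) -> (-(14), -(-3), -(-11)) = (-14, 3, 11)
Step 2: (-14, 3, 11) -> (-(11), -(-14), -(3)) = (-11, 14, -3)

Answer: -11 14 -3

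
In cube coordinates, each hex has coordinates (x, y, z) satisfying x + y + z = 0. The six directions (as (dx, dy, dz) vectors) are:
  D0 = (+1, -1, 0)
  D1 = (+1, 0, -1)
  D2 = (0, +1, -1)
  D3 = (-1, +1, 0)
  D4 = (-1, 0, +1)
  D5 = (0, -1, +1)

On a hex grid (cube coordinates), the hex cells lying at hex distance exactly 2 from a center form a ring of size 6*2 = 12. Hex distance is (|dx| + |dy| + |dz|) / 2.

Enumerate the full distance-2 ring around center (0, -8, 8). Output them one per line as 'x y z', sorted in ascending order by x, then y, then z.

Walk ring at distance 2 from (0, -8, 8):
Start at center + D4*2 = (-2, -8, 10)
  hex 0: (-2, -8, 10)
  hex 1: (-1, -9, 10)
  hex 2: (0, -10, 10)
  hex 3: (1, -10, 9)
  hex 4: (2, -10, 8)
  hex 5: (2, -9, 7)
  hex 6: (2, -8, 6)
  hex 7: (1, -7, 6)
  hex 8: (0, -6, 6)
  hex 9: (-1, -6, 7)
  hex 10: (-2, -6, 8)
  hex 11: (-2, -7, 9)
Sorted: 12 hexes.

Answer: -2 -8 10
-2 -7 9
-2 -6 8
-1 -9 10
-1 -6 7
0 -10 10
0 -6 6
1 -10 9
1 -7 6
2 -10 8
2 -9 7
2 -8 6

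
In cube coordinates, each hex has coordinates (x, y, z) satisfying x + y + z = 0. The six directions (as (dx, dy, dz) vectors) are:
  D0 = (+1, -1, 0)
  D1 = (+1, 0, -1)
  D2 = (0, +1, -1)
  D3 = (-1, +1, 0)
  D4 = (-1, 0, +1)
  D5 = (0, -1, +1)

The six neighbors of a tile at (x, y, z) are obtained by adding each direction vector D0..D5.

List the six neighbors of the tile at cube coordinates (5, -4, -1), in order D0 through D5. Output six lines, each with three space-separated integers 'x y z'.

Center: (5, -4, -1). Add each direction:
  D0: (5, -4, -1) + (1, -1, 0) = (6, -5, -1)
  D1: (5, -4, -1) + (1, 0, -1) = (6, -4, -2)
  D2: (5, -4, -1) + (0, 1, -1) = (5, -3, -2)
  D3: (5, -4, -1) + (-1, 1, 0) = (4, -3, -1)
  D4: (5, -4, -1) + (-1, 0, 1) = (4, -4, 0)
  D5: (5, -4, -1) + (0, -1, 1) = (5, -5, 0)

Answer: 6 -5 -1
6 -4 -2
5 -3 -2
4 -3 -1
4 -4 0
5 -5 0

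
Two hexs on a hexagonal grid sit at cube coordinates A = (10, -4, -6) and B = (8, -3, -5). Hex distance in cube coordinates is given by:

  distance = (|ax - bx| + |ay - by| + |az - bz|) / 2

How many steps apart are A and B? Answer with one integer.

|ax - bx| = |10 - 8| = 2
|ay - by| = |-4 - (-3)| = 1
|az - bz| = |-6 - (-5)| = 1
distance = (2 + 1 + 1) / 2 = 4 / 2 = 2

Answer: 2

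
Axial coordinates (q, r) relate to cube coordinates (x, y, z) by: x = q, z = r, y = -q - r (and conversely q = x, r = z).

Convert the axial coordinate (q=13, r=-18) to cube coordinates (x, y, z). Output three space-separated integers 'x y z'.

x = q = 13
z = r = -18
y = -x - z = -(13) - (-18) = 5

Answer: 13 5 -18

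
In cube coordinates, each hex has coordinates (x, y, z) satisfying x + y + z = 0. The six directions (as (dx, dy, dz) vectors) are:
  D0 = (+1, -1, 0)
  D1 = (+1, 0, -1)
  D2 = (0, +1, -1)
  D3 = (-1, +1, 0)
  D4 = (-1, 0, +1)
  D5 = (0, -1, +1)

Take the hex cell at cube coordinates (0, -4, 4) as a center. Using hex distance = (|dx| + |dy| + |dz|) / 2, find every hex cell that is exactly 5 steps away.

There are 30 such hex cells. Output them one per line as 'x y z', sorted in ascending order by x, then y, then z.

Answer: -5 -4 9
-5 -3 8
-5 -2 7
-5 -1 6
-5 0 5
-5 1 4
-4 -5 9
-4 1 3
-3 -6 9
-3 1 2
-2 -7 9
-2 1 1
-1 -8 9
-1 1 0
0 -9 9
0 1 -1
1 -9 8
1 0 -1
2 -9 7
2 -1 -1
3 -9 6
3 -2 -1
4 -9 5
4 -3 -1
5 -9 4
5 -8 3
5 -7 2
5 -6 1
5 -5 0
5 -4 -1

Derivation:
Walk ring at distance 5 from (0, -4, 4):
Start at center + D4*5 = (-5, -4, 9)
  hex 0: (-5, -4, 9)
  hex 1: (-4, -5, 9)
  hex 2: (-3, -6, 9)
  hex 3: (-2, -7, 9)
  hex 4: (-1, -8, 9)
  hex 5: (0, -9, 9)
  hex 6: (1, -9, 8)
  hex 7: (2, -9, 7)
  hex 8: (3, -9, 6)
  hex 9: (4, -9, 5)
  hex 10: (5, -9, 4)
  hex 11: (5, -8, 3)
  hex 12: (5, -7, 2)
  hex 13: (5, -6, 1)
  hex 14: (5, -5, 0)
  hex 15: (5, -4, -1)
  hex 16: (4, -3, -1)
  hex 17: (3, -2, -1)
  hex 18: (2, -1, -1)
  hex 19: (1, 0, -1)
  hex 20: (0, 1, -1)
  hex 21: (-1, 1, 0)
  hex 22: (-2, 1, 1)
  hex 23: (-3, 1, 2)
  hex 24: (-4, 1, 3)
  hex 25: (-5, 1, 4)
  hex 26: (-5, 0, 5)
  hex 27: (-5, -1, 6)
  hex 28: (-5, -2, 7)
  hex 29: (-5, -3, 8)
Sorted: 30 hexes.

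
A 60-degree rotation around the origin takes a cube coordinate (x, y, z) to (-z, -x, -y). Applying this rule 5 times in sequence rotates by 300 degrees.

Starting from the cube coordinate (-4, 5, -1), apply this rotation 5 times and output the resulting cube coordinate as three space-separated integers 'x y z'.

Answer: -5 1 4

Derivation:
Start: (-4, 5, -1)
Step 1: (-4, 5, -1) -> (-(-1), -(-4), -(5)) = (1, 4, -5)
Step 2: (1, 4, -5) -> (-(-5), -(1), -(4)) = (5, -1, -4)
Step 3: (5, -1, -4) -> (-(-4), -(5), -(-1)) = (4, -5, 1)
Step 4: (4, -5, 1) -> (-(1), -(4), -(-5)) = (-1, -4, 5)
Step 5: (-1, -4, 5) -> (-(5), -(-1), -(-4)) = (-5, 1, 4)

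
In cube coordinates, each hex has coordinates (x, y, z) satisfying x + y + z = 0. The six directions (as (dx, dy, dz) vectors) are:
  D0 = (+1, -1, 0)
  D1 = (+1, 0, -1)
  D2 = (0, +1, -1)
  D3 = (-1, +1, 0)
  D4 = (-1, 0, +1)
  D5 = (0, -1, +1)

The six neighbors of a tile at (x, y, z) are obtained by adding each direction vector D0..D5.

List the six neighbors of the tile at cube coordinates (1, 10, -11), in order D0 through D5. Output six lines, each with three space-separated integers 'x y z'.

Center: (1, 10, -11). Add each direction:
  D0: (1, 10, -11) + (1, -1, 0) = (2, 9, -11)
  D1: (1, 10, -11) + (1, 0, -1) = (2, 10, -12)
  D2: (1, 10, -11) + (0, 1, -1) = (1, 11, -12)
  D3: (1, 10, -11) + (-1, 1, 0) = (0, 11, -11)
  D4: (1, 10, -11) + (-1, 0, 1) = (0, 10, -10)
  D5: (1, 10, -11) + (0, -1, 1) = (1, 9, -10)

Answer: 2 9 -11
2 10 -12
1 11 -12
0 11 -11
0 10 -10
1 9 -10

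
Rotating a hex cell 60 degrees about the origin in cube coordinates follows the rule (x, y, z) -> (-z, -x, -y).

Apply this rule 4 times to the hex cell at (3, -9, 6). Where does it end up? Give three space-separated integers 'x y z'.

Answer: 6 3 -9

Derivation:
Start: (3, -9, 6)
Step 1: (3, -9, 6) -> (-(6), -(3), -(-9)) = (-6, -3, 9)
Step 2: (-6, -3, 9) -> (-(9), -(-6), -(-3)) = (-9, 6, 3)
Step 3: (-9, 6, 3) -> (-(3), -(-9), -(6)) = (-3, 9, -6)
Step 4: (-3, 9, -6) -> (-(-6), -(-3), -(9)) = (6, 3, -9)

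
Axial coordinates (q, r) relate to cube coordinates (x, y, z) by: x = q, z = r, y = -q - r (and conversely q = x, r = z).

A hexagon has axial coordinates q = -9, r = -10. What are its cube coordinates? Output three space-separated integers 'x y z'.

x = q = -9
z = r = -10
y = -x - z = -(-9) - (-10) = 19

Answer: -9 19 -10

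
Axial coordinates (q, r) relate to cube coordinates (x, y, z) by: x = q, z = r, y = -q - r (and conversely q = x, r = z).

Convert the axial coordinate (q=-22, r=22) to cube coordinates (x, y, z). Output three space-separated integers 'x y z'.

Answer: -22 0 22

Derivation:
x = q = -22
z = r = 22
y = -x - z = -(-22) - (22) = 0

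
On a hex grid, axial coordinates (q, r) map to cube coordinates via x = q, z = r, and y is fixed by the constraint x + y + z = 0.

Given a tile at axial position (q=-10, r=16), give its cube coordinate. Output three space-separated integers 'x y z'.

Answer: -10 -6 16

Derivation:
x = q = -10
z = r = 16
y = -x - z = -(-10) - (16) = -6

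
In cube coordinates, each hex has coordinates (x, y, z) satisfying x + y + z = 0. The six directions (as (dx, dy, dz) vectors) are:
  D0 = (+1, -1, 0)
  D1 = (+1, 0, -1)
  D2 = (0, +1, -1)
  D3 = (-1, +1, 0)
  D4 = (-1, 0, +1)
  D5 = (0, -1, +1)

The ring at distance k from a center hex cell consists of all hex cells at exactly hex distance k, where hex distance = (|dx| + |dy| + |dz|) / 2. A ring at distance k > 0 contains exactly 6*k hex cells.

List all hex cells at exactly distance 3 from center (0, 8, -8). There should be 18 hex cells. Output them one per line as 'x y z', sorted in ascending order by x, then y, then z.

Answer: -3 8 -5
-3 9 -6
-3 10 -7
-3 11 -8
-2 7 -5
-2 11 -9
-1 6 -5
-1 11 -10
0 5 -5
0 11 -11
1 5 -6
1 10 -11
2 5 -7
2 9 -11
3 5 -8
3 6 -9
3 7 -10
3 8 -11

Derivation:
Walk ring at distance 3 from (0, 8, -8):
Start at center + D4*3 = (-3, 8, -5)
  hex 0: (-3, 8, -5)
  hex 1: (-2, 7, -5)
  hex 2: (-1, 6, -5)
  hex 3: (0, 5, -5)
  hex 4: (1, 5, -6)
  hex 5: (2, 5, -7)
  hex 6: (3, 5, -8)
  hex 7: (3, 6, -9)
  hex 8: (3, 7, -10)
  hex 9: (3, 8, -11)
  hex 10: (2, 9, -11)
  hex 11: (1, 10, -11)
  hex 12: (0, 11, -11)
  hex 13: (-1, 11, -10)
  hex 14: (-2, 11, -9)
  hex 15: (-3, 11, -8)
  hex 16: (-3, 10, -7)
  hex 17: (-3, 9, -6)
Sorted: 18 hexes.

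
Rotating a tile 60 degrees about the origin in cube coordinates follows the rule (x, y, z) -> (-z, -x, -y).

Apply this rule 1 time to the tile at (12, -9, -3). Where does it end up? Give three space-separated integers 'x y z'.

Start: (12, -9, -3)
Step 1: (12, -9, -3) -> (-(-3), -(12), -(-9)) = (3, -12, 9)

Answer: 3 -12 9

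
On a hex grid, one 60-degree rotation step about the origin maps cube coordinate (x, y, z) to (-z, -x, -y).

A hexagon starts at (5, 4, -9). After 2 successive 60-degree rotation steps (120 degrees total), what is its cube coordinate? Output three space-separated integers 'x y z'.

Answer: 4 -9 5

Derivation:
Start: (5, 4, -9)
Step 1: (5, 4, -9) -> (-(-9), -(5), -(4)) = (9, -5, -4)
Step 2: (9, -5, -4) -> (-(-4), -(9), -(-5)) = (4, -9, 5)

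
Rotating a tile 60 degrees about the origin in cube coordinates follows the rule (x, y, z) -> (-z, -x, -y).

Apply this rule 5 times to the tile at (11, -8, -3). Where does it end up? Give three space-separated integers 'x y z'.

Answer: 8 3 -11

Derivation:
Start: (11, -8, -3)
Step 1: (11, -8, -3) -> (-(-3), -(11), -(-8)) = (3, -11, 8)
Step 2: (3, -11, 8) -> (-(8), -(3), -(-11)) = (-8, -3, 11)
Step 3: (-8, -3, 11) -> (-(11), -(-8), -(-3)) = (-11, 8, 3)
Step 4: (-11, 8, 3) -> (-(3), -(-11), -(8)) = (-3, 11, -8)
Step 5: (-3, 11, -8) -> (-(-8), -(-3), -(11)) = (8, 3, -11)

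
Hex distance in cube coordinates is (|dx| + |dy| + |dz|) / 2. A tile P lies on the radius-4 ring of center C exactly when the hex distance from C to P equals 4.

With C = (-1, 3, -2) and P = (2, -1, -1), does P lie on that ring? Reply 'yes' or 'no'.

|px - cx| = |2 - (-1)| = 3
|py - cy| = |-1 - 3| = 4
|pz - cz| = |-1 - (-2)| = 1
distance = (3+4+1)/2 = 8/2 = 4
radius = 4; distance == radius -> yes

Answer: yes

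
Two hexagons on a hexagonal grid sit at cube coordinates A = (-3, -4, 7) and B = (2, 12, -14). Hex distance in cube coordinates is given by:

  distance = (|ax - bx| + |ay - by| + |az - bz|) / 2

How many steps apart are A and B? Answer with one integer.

|ax - bx| = |-3 - 2| = 5
|ay - by| = |-4 - 12| = 16
|az - bz| = |7 - (-14)| = 21
distance = (5 + 16 + 21) / 2 = 42 / 2 = 21

Answer: 21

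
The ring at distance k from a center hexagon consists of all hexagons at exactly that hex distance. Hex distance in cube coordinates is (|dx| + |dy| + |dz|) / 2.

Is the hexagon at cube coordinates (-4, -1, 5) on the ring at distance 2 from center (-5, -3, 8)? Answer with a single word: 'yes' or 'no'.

|px - cx| = |-4 - (-5)| = 1
|py - cy| = |-1 - (-3)| = 2
|pz - cz| = |5 - 8| = 3
distance = (1+2+3)/2 = 6/2 = 3
radius = 2; distance != radius -> no

Answer: no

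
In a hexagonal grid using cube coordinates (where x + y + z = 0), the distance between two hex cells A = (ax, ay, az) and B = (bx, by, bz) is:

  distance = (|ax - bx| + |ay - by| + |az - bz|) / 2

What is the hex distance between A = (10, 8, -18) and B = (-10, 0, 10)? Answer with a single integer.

|ax - bx| = |10 - (-10)| = 20
|ay - by| = |8 - 0| = 8
|az - bz| = |-18 - 10| = 28
distance = (20 + 8 + 28) / 2 = 56 / 2 = 28

Answer: 28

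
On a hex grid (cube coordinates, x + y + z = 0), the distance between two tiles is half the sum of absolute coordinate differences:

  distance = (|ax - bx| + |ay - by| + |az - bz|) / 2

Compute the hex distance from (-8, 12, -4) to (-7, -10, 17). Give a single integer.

Answer: 22

Derivation:
|ax - bx| = |-8 - (-7)| = 1
|ay - by| = |12 - (-10)| = 22
|az - bz| = |-4 - 17| = 21
distance = (1 + 22 + 21) / 2 = 44 / 2 = 22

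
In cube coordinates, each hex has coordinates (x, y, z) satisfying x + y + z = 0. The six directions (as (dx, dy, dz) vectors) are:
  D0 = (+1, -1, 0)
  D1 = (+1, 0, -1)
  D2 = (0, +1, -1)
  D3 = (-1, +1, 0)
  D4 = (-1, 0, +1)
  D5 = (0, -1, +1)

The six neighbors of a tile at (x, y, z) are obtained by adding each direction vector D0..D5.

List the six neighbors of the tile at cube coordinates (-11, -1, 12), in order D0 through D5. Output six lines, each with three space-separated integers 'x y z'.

Center: (-11, -1, 12). Add each direction:
  D0: (-11, -1, 12) + (1, -1, 0) = (-10, -2, 12)
  D1: (-11, -1, 12) + (1, 0, -1) = (-10, -1, 11)
  D2: (-11, -1, 12) + (0, 1, -1) = (-11, 0, 11)
  D3: (-11, -1, 12) + (-1, 1, 0) = (-12, 0, 12)
  D4: (-11, -1, 12) + (-1, 0, 1) = (-12, -1, 13)
  D5: (-11, -1, 12) + (0, -1, 1) = (-11, -2, 13)

Answer: -10 -2 12
-10 -1 11
-11 0 11
-12 0 12
-12 -1 13
-11 -2 13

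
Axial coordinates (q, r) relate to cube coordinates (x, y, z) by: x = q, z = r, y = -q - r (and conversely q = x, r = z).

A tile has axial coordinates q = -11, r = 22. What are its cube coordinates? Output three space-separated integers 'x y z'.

Answer: -11 -11 22

Derivation:
x = q = -11
z = r = 22
y = -x - z = -(-11) - (22) = -11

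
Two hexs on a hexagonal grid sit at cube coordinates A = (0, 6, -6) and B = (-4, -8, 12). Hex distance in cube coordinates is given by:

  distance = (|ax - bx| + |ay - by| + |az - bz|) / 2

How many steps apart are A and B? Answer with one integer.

|ax - bx| = |0 - (-4)| = 4
|ay - by| = |6 - (-8)| = 14
|az - bz| = |-6 - 12| = 18
distance = (4 + 14 + 18) / 2 = 36 / 2 = 18

Answer: 18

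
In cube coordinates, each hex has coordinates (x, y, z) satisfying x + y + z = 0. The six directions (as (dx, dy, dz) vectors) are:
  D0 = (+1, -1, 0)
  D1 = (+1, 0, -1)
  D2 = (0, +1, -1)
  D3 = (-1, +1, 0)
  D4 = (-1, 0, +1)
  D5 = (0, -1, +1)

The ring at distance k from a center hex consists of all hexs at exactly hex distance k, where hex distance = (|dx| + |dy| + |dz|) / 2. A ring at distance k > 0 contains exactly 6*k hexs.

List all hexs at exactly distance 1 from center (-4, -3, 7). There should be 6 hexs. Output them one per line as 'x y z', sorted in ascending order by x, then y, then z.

Walk ring at distance 1 from (-4, -3, 7):
Start at center + D4*1 = (-5, -3, 8)
  hex 0: (-5, -3, 8)
  hex 1: (-4, -4, 8)
  hex 2: (-3, -4, 7)
  hex 3: (-3, -3, 6)
  hex 4: (-4, -2, 6)
  hex 5: (-5, -2, 7)
Sorted: 6 hexes.

Answer: -5 -3 8
-5 -2 7
-4 -4 8
-4 -2 6
-3 -4 7
-3 -3 6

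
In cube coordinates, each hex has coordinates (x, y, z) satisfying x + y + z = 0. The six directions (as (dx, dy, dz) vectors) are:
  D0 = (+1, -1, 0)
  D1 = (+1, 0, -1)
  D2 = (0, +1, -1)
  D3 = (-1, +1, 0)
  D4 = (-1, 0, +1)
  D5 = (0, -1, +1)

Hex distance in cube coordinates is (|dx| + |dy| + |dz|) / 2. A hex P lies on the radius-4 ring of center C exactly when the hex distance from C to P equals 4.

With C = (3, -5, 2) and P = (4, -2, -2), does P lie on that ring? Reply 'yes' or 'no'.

Answer: yes

Derivation:
|px - cx| = |4 - 3| = 1
|py - cy| = |-2 - (-5)| = 3
|pz - cz| = |-2 - 2| = 4
distance = (1+3+4)/2 = 8/2 = 4
radius = 4; distance == radius -> yes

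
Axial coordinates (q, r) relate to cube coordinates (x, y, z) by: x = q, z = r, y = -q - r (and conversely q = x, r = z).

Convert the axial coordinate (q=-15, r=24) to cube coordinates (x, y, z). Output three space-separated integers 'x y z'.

Answer: -15 -9 24

Derivation:
x = q = -15
z = r = 24
y = -x - z = -(-15) - (24) = -9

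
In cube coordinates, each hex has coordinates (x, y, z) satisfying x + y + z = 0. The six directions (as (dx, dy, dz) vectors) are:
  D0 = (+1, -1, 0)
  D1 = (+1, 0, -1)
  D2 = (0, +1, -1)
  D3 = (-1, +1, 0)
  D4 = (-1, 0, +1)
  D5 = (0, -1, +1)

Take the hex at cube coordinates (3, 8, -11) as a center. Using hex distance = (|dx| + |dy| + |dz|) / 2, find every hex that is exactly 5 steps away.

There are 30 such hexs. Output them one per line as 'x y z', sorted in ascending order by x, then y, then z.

Answer: -2 8 -6
-2 9 -7
-2 10 -8
-2 11 -9
-2 12 -10
-2 13 -11
-1 7 -6
-1 13 -12
0 6 -6
0 13 -13
1 5 -6
1 13 -14
2 4 -6
2 13 -15
3 3 -6
3 13 -16
4 3 -7
4 12 -16
5 3 -8
5 11 -16
6 3 -9
6 10 -16
7 3 -10
7 9 -16
8 3 -11
8 4 -12
8 5 -13
8 6 -14
8 7 -15
8 8 -16

Derivation:
Walk ring at distance 5 from (3, 8, -11):
Start at center + D4*5 = (-2, 8, -6)
  hex 0: (-2, 8, -6)
  hex 1: (-1, 7, -6)
  hex 2: (0, 6, -6)
  hex 3: (1, 5, -6)
  hex 4: (2, 4, -6)
  hex 5: (3, 3, -6)
  hex 6: (4, 3, -7)
  hex 7: (5, 3, -8)
  hex 8: (6, 3, -9)
  hex 9: (7, 3, -10)
  hex 10: (8, 3, -11)
  hex 11: (8, 4, -12)
  hex 12: (8, 5, -13)
  hex 13: (8, 6, -14)
  hex 14: (8, 7, -15)
  hex 15: (8, 8, -16)
  hex 16: (7, 9, -16)
  hex 17: (6, 10, -16)
  hex 18: (5, 11, -16)
  hex 19: (4, 12, -16)
  hex 20: (3, 13, -16)
  hex 21: (2, 13, -15)
  hex 22: (1, 13, -14)
  hex 23: (0, 13, -13)
  hex 24: (-1, 13, -12)
  hex 25: (-2, 13, -11)
  hex 26: (-2, 12, -10)
  hex 27: (-2, 11, -9)
  hex 28: (-2, 10, -8)
  hex 29: (-2, 9, -7)
Sorted: 30 hexes.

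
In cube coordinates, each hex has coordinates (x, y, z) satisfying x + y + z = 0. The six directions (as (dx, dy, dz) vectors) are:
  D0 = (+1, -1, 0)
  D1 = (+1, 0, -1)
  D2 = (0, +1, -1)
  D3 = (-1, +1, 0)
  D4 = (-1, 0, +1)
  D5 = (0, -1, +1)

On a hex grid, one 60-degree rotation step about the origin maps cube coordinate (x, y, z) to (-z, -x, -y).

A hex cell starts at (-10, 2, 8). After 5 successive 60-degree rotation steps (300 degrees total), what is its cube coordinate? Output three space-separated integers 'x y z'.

Start: (-10, 2, 8)
Step 1: (-10, 2, 8) -> (-(8), -(-10), -(2)) = (-8, 10, -2)
Step 2: (-8, 10, -2) -> (-(-2), -(-8), -(10)) = (2, 8, -10)
Step 3: (2, 8, -10) -> (-(-10), -(2), -(8)) = (10, -2, -8)
Step 4: (10, -2, -8) -> (-(-8), -(10), -(-2)) = (8, -10, 2)
Step 5: (8, -10, 2) -> (-(2), -(8), -(-10)) = (-2, -8, 10)

Answer: -2 -8 10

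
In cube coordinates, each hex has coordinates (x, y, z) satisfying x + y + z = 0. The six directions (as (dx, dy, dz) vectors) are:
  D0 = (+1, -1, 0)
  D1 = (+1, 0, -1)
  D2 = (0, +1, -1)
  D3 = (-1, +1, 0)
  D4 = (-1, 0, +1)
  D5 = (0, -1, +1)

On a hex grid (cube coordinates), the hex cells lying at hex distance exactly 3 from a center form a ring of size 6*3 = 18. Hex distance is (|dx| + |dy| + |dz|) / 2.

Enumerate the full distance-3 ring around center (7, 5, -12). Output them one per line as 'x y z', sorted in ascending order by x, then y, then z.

Walk ring at distance 3 from (7, 5, -12):
Start at center + D4*3 = (4, 5, -9)
  hex 0: (4, 5, -9)
  hex 1: (5, 4, -9)
  hex 2: (6, 3, -9)
  hex 3: (7, 2, -9)
  hex 4: (8, 2, -10)
  hex 5: (9, 2, -11)
  hex 6: (10, 2, -12)
  hex 7: (10, 3, -13)
  hex 8: (10, 4, -14)
  hex 9: (10, 5, -15)
  hex 10: (9, 6, -15)
  hex 11: (8, 7, -15)
  hex 12: (7, 8, -15)
  hex 13: (6, 8, -14)
  hex 14: (5, 8, -13)
  hex 15: (4, 8, -12)
  hex 16: (4, 7, -11)
  hex 17: (4, 6, -10)
Sorted: 18 hexes.

Answer: 4 5 -9
4 6 -10
4 7 -11
4 8 -12
5 4 -9
5 8 -13
6 3 -9
6 8 -14
7 2 -9
7 8 -15
8 2 -10
8 7 -15
9 2 -11
9 6 -15
10 2 -12
10 3 -13
10 4 -14
10 5 -15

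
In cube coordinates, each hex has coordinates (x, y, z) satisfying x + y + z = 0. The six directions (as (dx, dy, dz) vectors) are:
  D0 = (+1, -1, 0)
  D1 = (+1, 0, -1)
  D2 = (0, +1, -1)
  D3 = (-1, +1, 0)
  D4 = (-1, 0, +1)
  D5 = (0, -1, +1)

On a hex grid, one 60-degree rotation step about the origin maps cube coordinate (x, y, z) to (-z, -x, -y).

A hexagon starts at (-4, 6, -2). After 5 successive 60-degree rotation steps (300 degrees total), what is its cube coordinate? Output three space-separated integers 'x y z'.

Start: (-4, 6, -2)
Step 1: (-4, 6, -2) -> (-(-2), -(-4), -(6)) = (2, 4, -6)
Step 2: (2, 4, -6) -> (-(-6), -(2), -(4)) = (6, -2, -4)
Step 3: (6, -2, -4) -> (-(-4), -(6), -(-2)) = (4, -6, 2)
Step 4: (4, -6, 2) -> (-(2), -(4), -(-6)) = (-2, -4, 6)
Step 5: (-2, -4, 6) -> (-(6), -(-2), -(-4)) = (-6, 2, 4)

Answer: -6 2 4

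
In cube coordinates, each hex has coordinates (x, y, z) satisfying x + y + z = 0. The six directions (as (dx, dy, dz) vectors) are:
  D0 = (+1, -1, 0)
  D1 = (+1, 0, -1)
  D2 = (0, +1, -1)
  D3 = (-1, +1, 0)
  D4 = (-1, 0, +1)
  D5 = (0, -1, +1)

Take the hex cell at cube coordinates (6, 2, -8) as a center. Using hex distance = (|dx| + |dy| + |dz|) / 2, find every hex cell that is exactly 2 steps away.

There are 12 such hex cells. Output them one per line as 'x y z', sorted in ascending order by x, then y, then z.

Walk ring at distance 2 from (6, 2, -8):
Start at center + D4*2 = (4, 2, -6)
  hex 0: (4, 2, -6)
  hex 1: (5, 1, -6)
  hex 2: (6, 0, -6)
  hex 3: (7, 0, -7)
  hex 4: (8, 0, -8)
  hex 5: (8, 1, -9)
  hex 6: (8, 2, -10)
  hex 7: (7, 3, -10)
  hex 8: (6, 4, -10)
  hex 9: (5, 4, -9)
  hex 10: (4, 4, -8)
  hex 11: (4, 3, -7)
Sorted: 12 hexes.

Answer: 4 2 -6
4 3 -7
4 4 -8
5 1 -6
5 4 -9
6 0 -6
6 4 -10
7 0 -7
7 3 -10
8 0 -8
8 1 -9
8 2 -10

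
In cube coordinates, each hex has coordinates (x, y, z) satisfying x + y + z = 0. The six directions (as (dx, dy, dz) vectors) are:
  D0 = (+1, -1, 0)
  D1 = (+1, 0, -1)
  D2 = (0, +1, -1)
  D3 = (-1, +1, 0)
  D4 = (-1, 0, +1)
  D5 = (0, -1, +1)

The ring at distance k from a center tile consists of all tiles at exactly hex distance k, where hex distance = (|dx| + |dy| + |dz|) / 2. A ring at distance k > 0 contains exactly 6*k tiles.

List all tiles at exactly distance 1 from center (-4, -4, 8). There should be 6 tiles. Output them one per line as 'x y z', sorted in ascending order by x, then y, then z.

Answer: -5 -4 9
-5 -3 8
-4 -5 9
-4 -3 7
-3 -5 8
-3 -4 7

Derivation:
Walk ring at distance 1 from (-4, -4, 8):
Start at center + D4*1 = (-5, -4, 9)
  hex 0: (-5, -4, 9)
  hex 1: (-4, -5, 9)
  hex 2: (-3, -5, 8)
  hex 3: (-3, -4, 7)
  hex 4: (-4, -3, 7)
  hex 5: (-5, -3, 8)
Sorted: 6 hexes.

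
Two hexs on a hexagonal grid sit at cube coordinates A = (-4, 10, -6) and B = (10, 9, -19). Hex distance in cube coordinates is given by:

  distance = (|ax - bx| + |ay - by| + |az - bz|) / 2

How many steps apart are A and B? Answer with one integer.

Answer: 14

Derivation:
|ax - bx| = |-4 - 10| = 14
|ay - by| = |10 - 9| = 1
|az - bz| = |-6 - (-19)| = 13
distance = (14 + 1 + 13) / 2 = 28 / 2 = 14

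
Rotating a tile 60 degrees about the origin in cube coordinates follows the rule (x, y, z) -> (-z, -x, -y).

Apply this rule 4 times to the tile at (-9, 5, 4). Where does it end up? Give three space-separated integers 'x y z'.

Start: (-9, 5, 4)
Step 1: (-9, 5, 4) -> (-(4), -(-9), -(5)) = (-4, 9, -5)
Step 2: (-4, 9, -5) -> (-(-5), -(-4), -(9)) = (5, 4, -9)
Step 3: (5, 4, -9) -> (-(-9), -(5), -(4)) = (9, -5, -4)
Step 4: (9, -5, -4) -> (-(-4), -(9), -(-5)) = (4, -9, 5)

Answer: 4 -9 5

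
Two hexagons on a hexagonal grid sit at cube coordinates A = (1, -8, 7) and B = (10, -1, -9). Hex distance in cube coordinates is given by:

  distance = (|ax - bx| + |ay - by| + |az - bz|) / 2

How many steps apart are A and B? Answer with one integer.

Answer: 16

Derivation:
|ax - bx| = |1 - 10| = 9
|ay - by| = |-8 - (-1)| = 7
|az - bz| = |7 - (-9)| = 16
distance = (9 + 7 + 16) / 2 = 32 / 2 = 16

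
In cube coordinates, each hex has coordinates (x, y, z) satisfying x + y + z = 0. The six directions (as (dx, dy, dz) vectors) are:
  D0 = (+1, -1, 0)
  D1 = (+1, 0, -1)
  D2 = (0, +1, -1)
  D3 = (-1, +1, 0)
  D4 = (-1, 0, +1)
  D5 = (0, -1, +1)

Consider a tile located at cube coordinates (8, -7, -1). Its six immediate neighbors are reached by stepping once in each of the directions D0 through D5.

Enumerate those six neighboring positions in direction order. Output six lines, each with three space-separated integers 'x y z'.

Center: (8, -7, -1). Add each direction:
  D0: (8, -7, -1) + (1, -1, 0) = (9, -8, -1)
  D1: (8, -7, -1) + (1, 0, -1) = (9, -7, -2)
  D2: (8, -7, -1) + (0, 1, -1) = (8, -6, -2)
  D3: (8, -7, -1) + (-1, 1, 0) = (7, -6, -1)
  D4: (8, -7, -1) + (-1, 0, 1) = (7, -7, 0)
  D5: (8, -7, -1) + (0, -1, 1) = (8, -8, 0)

Answer: 9 -8 -1
9 -7 -2
8 -6 -2
7 -6 -1
7 -7 0
8 -8 0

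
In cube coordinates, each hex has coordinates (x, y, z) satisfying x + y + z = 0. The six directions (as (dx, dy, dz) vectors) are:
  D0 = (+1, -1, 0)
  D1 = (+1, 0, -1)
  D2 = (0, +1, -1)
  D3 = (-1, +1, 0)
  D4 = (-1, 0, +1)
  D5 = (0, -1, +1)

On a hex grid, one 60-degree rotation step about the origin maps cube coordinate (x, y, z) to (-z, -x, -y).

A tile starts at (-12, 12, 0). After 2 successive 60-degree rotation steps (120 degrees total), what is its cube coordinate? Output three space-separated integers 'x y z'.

Start: (-12, 12, 0)
Step 1: (-12, 12, 0) -> (-(0), -(-12), -(12)) = (0, 12, -12)
Step 2: (0, 12, -12) -> (-(-12), -(0), -(12)) = (12, 0, -12)

Answer: 12 0 -12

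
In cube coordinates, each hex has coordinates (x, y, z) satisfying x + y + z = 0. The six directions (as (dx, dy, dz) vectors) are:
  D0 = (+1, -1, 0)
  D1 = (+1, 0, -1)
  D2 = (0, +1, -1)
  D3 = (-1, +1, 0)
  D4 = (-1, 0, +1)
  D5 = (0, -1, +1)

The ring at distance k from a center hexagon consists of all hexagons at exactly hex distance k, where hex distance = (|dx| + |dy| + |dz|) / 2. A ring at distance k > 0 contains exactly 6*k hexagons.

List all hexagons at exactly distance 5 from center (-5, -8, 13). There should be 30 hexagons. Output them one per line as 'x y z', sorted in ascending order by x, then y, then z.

Answer: -10 -8 18
-10 -7 17
-10 -6 16
-10 -5 15
-10 -4 14
-10 -3 13
-9 -9 18
-9 -3 12
-8 -10 18
-8 -3 11
-7 -11 18
-7 -3 10
-6 -12 18
-6 -3 9
-5 -13 18
-5 -3 8
-4 -13 17
-4 -4 8
-3 -13 16
-3 -5 8
-2 -13 15
-2 -6 8
-1 -13 14
-1 -7 8
0 -13 13
0 -12 12
0 -11 11
0 -10 10
0 -9 9
0 -8 8

Derivation:
Walk ring at distance 5 from (-5, -8, 13):
Start at center + D4*5 = (-10, -8, 18)
  hex 0: (-10, -8, 18)
  hex 1: (-9, -9, 18)
  hex 2: (-8, -10, 18)
  hex 3: (-7, -11, 18)
  hex 4: (-6, -12, 18)
  hex 5: (-5, -13, 18)
  hex 6: (-4, -13, 17)
  hex 7: (-3, -13, 16)
  hex 8: (-2, -13, 15)
  hex 9: (-1, -13, 14)
  hex 10: (0, -13, 13)
  hex 11: (0, -12, 12)
  hex 12: (0, -11, 11)
  hex 13: (0, -10, 10)
  hex 14: (0, -9, 9)
  hex 15: (0, -8, 8)
  hex 16: (-1, -7, 8)
  hex 17: (-2, -6, 8)
  hex 18: (-3, -5, 8)
  hex 19: (-4, -4, 8)
  hex 20: (-5, -3, 8)
  hex 21: (-6, -3, 9)
  hex 22: (-7, -3, 10)
  hex 23: (-8, -3, 11)
  hex 24: (-9, -3, 12)
  hex 25: (-10, -3, 13)
  hex 26: (-10, -4, 14)
  hex 27: (-10, -5, 15)
  hex 28: (-10, -6, 16)
  hex 29: (-10, -7, 17)
Sorted: 30 hexes.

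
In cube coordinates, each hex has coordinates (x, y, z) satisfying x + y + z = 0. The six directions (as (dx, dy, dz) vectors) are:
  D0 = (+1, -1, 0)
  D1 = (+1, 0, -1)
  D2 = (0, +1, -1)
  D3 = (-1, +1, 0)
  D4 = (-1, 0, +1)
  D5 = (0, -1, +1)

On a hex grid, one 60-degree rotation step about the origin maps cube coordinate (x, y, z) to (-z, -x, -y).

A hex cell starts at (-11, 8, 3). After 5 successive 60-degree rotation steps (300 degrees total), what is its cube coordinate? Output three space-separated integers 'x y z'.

Start: (-11, 8, 3)
Step 1: (-11, 8, 3) -> (-(3), -(-11), -(8)) = (-3, 11, -8)
Step 2: (-3, 11, -8) -> (-(-8), -(-3), -(11)) = (8, 3, -11)
Step 3: (8, 3, -11) -> (-(-11), -(8), -(3)) = (11, -8, -3)
Step 4: (11, -8, -3) -> (-(-3), -(11), -(-8)) = (3, -11, 8)
Step 5: (3, -11, 8) -> (-(8), -(3), -(-11)) = (-8, -3, 11)

Answer: -8 -3 11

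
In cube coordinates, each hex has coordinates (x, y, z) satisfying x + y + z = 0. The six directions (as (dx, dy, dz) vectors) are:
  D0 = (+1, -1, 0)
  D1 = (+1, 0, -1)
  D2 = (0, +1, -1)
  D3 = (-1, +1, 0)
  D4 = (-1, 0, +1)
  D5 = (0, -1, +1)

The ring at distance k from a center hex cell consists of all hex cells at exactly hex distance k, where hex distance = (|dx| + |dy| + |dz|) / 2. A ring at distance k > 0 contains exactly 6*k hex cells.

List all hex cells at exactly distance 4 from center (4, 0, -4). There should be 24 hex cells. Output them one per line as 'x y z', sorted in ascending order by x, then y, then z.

Answer: 0 0 0
0 1 -1
0 2 -2
0 3 -3
0 4 -4
1 -1 0
1 4 -5
2 -2 0
2 4 -6
3 -3 0
3 4 -7
4 -4 0
4 4 -8
5 -4 -1
5 3 -8
6 -4 -2
6 2 -8
7 -4 -3
7 1 -8
8 -4 -4
8 -3 -5
8 -2 -6
8 -1 -7
8 0 -8

Derivation:
Walk ring at distance 4 from (4, 0, -4):
Start at center + D4*4 = (0, 0, 0)
  hex 0: (0, 0, 0)
  hex 1: (1, -1, 0)
  hex 2: (2, -2, 0)
  hex 3: (3, -3, 0)
  hex 4: (4, -4, 0)
  hex 5: (5, -4, -1)
  hex 6: (6, -4, -2)
  hex 7: (7, -4, -3)
  hex 8: (8, -4, -4)
  hex 9: (8, -3, -5)
  hex 10: (8, -2, -6)
  hex 11: (8, -1, -7)
  hex 12: (8, 0, -8)
  hex 13: (7, 1, -8)
  hex 14: (6, 2, -8)
  hex 15: (5, 3, -8)
  hex 16: (4, 4, -8)
  hex 17: (3, 4, -7)
  hex 18: (2, 4, -6)
  hex 19: (1, 4, -5)
  hex 20: (0, 4, -4)
  hex 21: (0, 3, -3)
  hex 22: (0, 2, -2)
  hex 23: (0, 1, -1)
Sorted: 24 hexes.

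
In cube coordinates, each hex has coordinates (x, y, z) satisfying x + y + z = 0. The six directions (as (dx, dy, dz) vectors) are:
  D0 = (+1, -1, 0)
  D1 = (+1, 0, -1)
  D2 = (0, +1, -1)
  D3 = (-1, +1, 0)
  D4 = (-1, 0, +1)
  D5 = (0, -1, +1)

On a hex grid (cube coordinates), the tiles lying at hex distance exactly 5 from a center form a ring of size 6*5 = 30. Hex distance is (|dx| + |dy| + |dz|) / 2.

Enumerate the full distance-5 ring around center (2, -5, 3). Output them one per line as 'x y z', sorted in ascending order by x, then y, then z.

Walk ring at distance 5 from (2, -5, 3):
Start at center + D4*5 = (-3, -5, 8)
  hex 0: (-3, -5, 8)
  hex 1: (-2, -6, 8)
  hex 2: (-1, -7, 8)
  hex 3: (0, -8, 8)
  hex 4: (1, -9, 8)
  hex 5: (2, -10, 8)
  hex 6: (3, -10, 7)
  hex 7: (4, -10, 6)
  hex 8: (5, -10, 5)
  hex 9: (6, -10, 4)
  hex 10: (7, -10, 3)
  hex 11: (7, -9, 2)
  hex 12: (7, -8, 1)
  hex 13: (7, -7, 0)
  hex 14: (7, -6, -1)
  hex 15: (7, -5, -2)
  hex 16: (6, -4, -2)
  hex 17: (5, -3, -2)
  hex 18: (4, -2, -2)
  hex 19: (3, -1, -2)
  hex 20: (2, 0, -2)
  hex 21: (1, 0, -1)
  hex 22: (0, 0, 0)
  hex 23: (-1, 0, 1)
  hex 24: (-2, 0, 2)
  hex 25: (-3, 0, 3)
  hex 26: (-3, -1, 4)
  hex 27: (-3, -2, 5)
  hex 28: (-3, -3, 6)
  hex 29: (-3, -4, 7)
Sorted: 30 hexes.

Answer: -3 -5 8
-3 -4 7
-3 -3 6
-3 -2 5
-3 -1 4
-3 0 3
-2 -6 8
-2 0 2
-1 -7 8
-1 0 1
0 -8 8
0 0 0
1 -9 8
1 0 -1
2 -10 8
2 0 -2
3 -10 7
3 -1 -2
4 -10 6
4 -2 -2
5 -10 5
5 -3 -2
6 -10 4
6 -4 -2
7 -10 3
7 -9 2
7 -8 1
7 -7 0
7 -6 -1
7 -5 -2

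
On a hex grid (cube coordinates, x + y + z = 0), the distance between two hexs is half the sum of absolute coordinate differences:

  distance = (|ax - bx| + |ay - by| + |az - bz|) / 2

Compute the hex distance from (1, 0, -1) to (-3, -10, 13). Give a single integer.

|ax - bx| = |1 - (-3)| = 4
|ay - by| = |0 - (-10)| = 10
|az - bz| = |-1 - 13| = 14
distance = (4 + 10 + 14) / 2 = 28 / 2 = 14

Answer: 14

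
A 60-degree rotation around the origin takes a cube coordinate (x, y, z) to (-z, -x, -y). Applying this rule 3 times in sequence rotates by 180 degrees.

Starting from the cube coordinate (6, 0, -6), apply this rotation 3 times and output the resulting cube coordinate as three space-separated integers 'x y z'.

Answer: -6 0 6

Derivation:
Start: (6, 0, -6)
Step 1: (6, 0, -6) -> (-(-6), -(6), -(0)) = (6, -6, 0)
Step 2: (6, -6, 0) -> (-(0), -(6), -(-6)) = (0, -6, 6)
Step 3: (0, -6, 6) -> (-(6), -(0), -(-6)) = (-6, 0, 6)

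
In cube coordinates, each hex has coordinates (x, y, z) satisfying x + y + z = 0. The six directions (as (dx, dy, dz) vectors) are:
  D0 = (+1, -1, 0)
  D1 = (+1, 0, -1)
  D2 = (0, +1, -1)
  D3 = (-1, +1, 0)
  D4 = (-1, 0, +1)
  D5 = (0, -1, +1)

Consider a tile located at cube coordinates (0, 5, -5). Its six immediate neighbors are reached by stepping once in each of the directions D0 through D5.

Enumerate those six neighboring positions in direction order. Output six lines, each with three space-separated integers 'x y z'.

Center: (0, 5, -5). Add each direction:
  D0: (0, 5, -5) + (1, -1, 0) = (1, 4, -5)
  D1: (0, 5, -5) + (1, 0, -1) = (1, 5, -6)
  D2: (0, 5, -5) + (0, 1, -1) = (0, 6, -6)
  D3: (0, 5, -5) + (-1, 1, 0) = (-1, 6, -5)
  D4: (0, 5, -5) + (-1, 0, 1) = (-1, 5, -4)
  D5: (0, 5, -5) + (0, -1, 1) = (0, 4, -4)

Answer: 1 4 -5
1 5 -6
0 6 -6
-1 6 -5
-1 5 -4
0 4 -4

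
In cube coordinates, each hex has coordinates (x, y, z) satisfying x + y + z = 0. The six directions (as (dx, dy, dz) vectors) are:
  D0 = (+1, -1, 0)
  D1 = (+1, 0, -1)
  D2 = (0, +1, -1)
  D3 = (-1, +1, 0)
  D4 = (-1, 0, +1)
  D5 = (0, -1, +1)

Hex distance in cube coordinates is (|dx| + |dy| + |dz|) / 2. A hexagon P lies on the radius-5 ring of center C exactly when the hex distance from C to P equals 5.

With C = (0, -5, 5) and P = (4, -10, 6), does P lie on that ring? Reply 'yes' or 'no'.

|px - cx| = |4 - 0| = 4
|py - cy| = |-10 - (-5)| = 5
|pz - cz| = |6 - 5| = 1
distance = (4+5+1)/2 = 10/2 = 5
radius = 5; distance == radius -> yes

Answer: yes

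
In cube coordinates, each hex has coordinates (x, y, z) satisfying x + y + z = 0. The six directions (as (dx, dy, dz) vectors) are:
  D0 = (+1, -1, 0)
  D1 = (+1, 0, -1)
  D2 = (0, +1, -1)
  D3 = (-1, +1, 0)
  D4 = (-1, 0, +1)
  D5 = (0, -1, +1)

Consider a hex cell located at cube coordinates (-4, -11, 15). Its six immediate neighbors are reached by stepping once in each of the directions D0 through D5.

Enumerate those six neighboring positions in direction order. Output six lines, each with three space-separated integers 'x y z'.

Answer: -3 -12 15
-3 -11 14
-4 -10 14
-5 -10 15
-5 -11 16
-4 -12 16

Derivation:
Center: (-4, -11, 15). Add each direction:
  D0: (-4, -11, 15) + (1, -1, 0) = (-3, -12, 15)
  D1: (-4, -11, 15) + (1, 0, -1) = (-3, -11, 14)
  D2: (-4, -11, 15) + (0, 1, -1) = (-4, -10, 14)
  D3: (-4, -11, 15) + (-1, 1, 0) = (-5, -10, 15)
  D4: (-4, -11, 15) + (-1, 0, 1) = (-5, -11, 16)
  D5: (-4, -11, 15) + (0, -1, 1) = (-4, -12, 16)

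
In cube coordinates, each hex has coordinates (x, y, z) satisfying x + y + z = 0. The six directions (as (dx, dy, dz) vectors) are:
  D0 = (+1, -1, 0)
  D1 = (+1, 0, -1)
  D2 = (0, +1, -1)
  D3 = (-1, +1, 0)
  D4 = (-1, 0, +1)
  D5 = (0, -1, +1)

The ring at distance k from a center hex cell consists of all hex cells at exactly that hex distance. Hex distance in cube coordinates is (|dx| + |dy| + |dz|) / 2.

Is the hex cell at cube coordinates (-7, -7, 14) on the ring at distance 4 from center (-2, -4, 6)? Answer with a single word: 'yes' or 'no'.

|px - cx| = |-7 - (-2)| = 5
|py - cy| = |-7 - (-4)| = 3
|pz - cz| = |14 - 6| = 8
distance = (5+3+8)/2 = 16/2 = 8
radius = 4; distance != radius -> no

Answer: no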